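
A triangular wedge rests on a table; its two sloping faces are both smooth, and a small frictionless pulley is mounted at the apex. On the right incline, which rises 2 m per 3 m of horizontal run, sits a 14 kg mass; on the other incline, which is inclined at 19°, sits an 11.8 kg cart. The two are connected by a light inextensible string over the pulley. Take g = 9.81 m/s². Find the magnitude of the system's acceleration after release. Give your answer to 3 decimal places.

1.492 m/s²

Resolve each weight along its own incline: the 14 kg mass has component 14 × 9.81 × sin 33.69° = 76.183 N down its slope, and the 11.8 kg mass has 11.8 × 9.81 × sin 19° = 37.687 N down its slope.
The 14 kg side's 76.183 N exceeds the other side's 37.687 N, so that mass slides down and the 11.8 kg mass slides up. Taking that direction as positive, Newton's second law for the whole system gives 76.183 − 37.687 = (14 + 11.8) a, so a = 38.496 / 25.8 = 1.4921 m/s².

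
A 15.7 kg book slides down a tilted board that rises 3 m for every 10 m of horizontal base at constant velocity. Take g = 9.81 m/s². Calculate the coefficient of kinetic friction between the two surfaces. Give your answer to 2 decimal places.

At constant velocity the net force along the incline is zero: mg sin 16.70° = μ mg cos 16.70°.
So μ = tan 16.70° = 0.2873 / 0.9578 = 0.3000.

0.30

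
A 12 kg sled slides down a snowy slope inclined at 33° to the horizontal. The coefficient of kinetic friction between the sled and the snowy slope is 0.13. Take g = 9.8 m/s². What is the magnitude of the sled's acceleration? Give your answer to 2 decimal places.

4.27 m/s²

Resolving the weight along the incline: the component pulling the sled down the slope is mg sin 33° = 12 × 9.8 × 0.5446 = 64.045 N, and the normal force is N = mg cos 33° = 12 × 9.8 × 0.8387 = 98.631 N.
Kinetic friction acts up the slope with magnitude f = μN = 0.13 × 98.631 = 12.822 N.
Net force along the incline is 64.045 − 12.822 = 51.223 N, so a = 51.223 / 12 = 4.2686 m/s².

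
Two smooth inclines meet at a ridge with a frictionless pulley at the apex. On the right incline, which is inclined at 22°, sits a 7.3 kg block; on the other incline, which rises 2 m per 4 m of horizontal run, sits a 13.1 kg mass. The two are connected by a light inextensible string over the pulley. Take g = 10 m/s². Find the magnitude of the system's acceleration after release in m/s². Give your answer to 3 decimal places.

Resolve each weight along its own incline: the 7.3 kg mass has component 7.3 × 10 × sin 22° = 27.346 N down its slope, and the 13.1 kg mass has 13.1 × 10 × sin 26.57° = 58.585 N down its slope.
The 13.1 kg side's 58.585 N exceeds the other side's 27.346 N, so that mass slides down and the 7.3 kg mass slides up. Taking that direction as positive, Newton's second law for the whole system gives 58.585 − 27.346 = (7.3 + 13.1) a, so a = 31.239 / 20.4 = 1.5313 m/s².

1.531 m/s²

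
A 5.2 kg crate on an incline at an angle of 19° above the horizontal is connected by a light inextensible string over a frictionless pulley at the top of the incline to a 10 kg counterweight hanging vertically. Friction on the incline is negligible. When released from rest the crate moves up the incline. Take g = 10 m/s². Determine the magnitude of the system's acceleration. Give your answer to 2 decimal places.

For the crate on the incline: the weight component along the slope is m₁g sin 19° = 5.2 × 10 × 0.3256 = 16.931 N and the normal force is N = m₁g cos 19° = 49.167 N.
Newton's second law for the crate (up-slope positive): T − 16.931 = 5.2 a. For the hanging counterweight (downward positive): 10 × 10 − T = 10 a.
Adding the two equations eliminates T: 83.069 = 15.2 a, so a = 5.4651 m/s².

5.47 m/s²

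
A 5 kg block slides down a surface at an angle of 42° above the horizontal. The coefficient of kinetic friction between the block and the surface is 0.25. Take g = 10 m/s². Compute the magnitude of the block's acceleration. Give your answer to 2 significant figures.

4.8 m/s²

Resolving the weight along the incline: the component pulling the block down the slope is mg sin 42° = 5 × 10 × 0.6691 = 33.455 N, and the normal force is N = mg cos 42° = 5 × 10 × 0.7431 = 37.155 N.
Kinetic friction acts up the slope with magnitude f = μN = 0.25 × 37.155 = 9.289 N.
Net force along the incline is 33.455 − 9.289 = 24.166 N, so a = 24.166 / 5 = 4.8332 m/s².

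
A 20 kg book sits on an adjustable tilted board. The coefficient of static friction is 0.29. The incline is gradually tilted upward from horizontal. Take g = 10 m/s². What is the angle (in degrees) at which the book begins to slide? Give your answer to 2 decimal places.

At the threshold of sliding, static friction is at its maximum μ_s N and exactly balances the weight component along the incline: mg sin θ = μ_s mg cos θ.
Hence tan θ = μ_s = 0.29, so θ = arctan(0.29) = 16.1722°.

16.17°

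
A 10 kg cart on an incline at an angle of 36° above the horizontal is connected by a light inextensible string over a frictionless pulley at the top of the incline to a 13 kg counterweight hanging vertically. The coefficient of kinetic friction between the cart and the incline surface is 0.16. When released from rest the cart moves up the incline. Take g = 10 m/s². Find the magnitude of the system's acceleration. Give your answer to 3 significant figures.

2.53 m/s²

For the cart on the incline: the weight component along the slope is m₁g sin 36° = 10 × 10 × 0.5878 = 58.780 N and the normal force is N = m₁g cos 36° = 80.902 N.
Kinetic friction opposes the cart's motion up the incline: f = μN = 0.16 × 80.902 = 12.944 N acting down the slope.
Newton's second law for the cart (up-slope positive): T − 58.780 − 12.944 = 10 a. For the hanging counterweight (downward positive): 13 × 10 − T = 13 a.
Adding the two equations eliminates T: 58.276 = 23 a, so a = 2.5337 m/s².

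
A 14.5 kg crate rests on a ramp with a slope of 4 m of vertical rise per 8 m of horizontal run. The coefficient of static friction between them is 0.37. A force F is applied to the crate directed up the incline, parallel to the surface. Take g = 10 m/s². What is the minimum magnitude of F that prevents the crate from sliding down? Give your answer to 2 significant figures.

17 N

The normal force is N = mg cos 26.57° = 129.692 N. With F at its minimum the crate is on the verge of sliding down, so static friction is at its maximum μ_s N = 0.37 × 129.692 = 47.986 N and acts up the slope.
Equilibrium along the incline: F + μ_s N = mg sin 26.57°, so F = 64.846 − 47.986 = 16.860 N.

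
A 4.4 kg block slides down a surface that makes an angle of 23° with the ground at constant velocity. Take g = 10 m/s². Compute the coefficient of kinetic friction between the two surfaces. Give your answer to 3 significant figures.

At constant velocity the net force along the incline is zero: mg sin 23° = μ mg cos 23°.
So μ = tan 23° = 0.3907 / 0.9205 = 0.4244.

0.424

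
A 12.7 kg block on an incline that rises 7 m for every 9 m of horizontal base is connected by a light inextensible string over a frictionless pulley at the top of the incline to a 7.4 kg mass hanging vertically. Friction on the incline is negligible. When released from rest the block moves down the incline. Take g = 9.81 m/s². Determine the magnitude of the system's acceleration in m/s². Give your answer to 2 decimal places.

0.19 m/s²

For the block on the incline: the weight component along the slope is m₁g sin 37.87° = 12.7 × 9.81 × 0.6139 = 76.484 N and the normal force is N = m₁g cos 37.87° = 98.343 N.
Newton's second law for the block (down-slope positive): 76.484 − T = 12.7 a. For the hanging mass (upward positive): T − 7.4 × 9.81 = 7.4 a.
Adding the two equations eliminates T: 3.890 = 20.1 a, so a = 0.1935 m/s².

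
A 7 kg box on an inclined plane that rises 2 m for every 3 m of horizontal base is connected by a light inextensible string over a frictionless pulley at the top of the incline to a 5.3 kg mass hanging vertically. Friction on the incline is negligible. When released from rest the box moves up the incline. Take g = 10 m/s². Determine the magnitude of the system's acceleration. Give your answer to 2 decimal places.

1.15 m/s²

For the box on the incline: the weight component along the slope is m₁g sin 33.69° = 7 × 10 × 0.5547 = 38.829 N and the normal force is N = m₁g cos 33.69° = 58.244 N.
Newton's second law for the box (up-slope positive): T − 38.829 = 7 a. For the hanging mass (downward positive): 5.3 × 10 − T = 5.3 a.
Adding the two equations eliminates T: 14.171 = 12.3 a, so a = 1.1521 m/s².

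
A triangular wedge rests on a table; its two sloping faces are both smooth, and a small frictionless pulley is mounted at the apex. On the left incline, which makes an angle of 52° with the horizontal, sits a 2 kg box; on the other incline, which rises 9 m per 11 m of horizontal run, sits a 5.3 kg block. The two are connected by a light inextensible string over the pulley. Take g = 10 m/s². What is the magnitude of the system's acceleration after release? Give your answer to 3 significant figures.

2.44 m/s²

Resolve each weight along its own incline: the 2 kg mass has component 2 × 10 × sin 52° = 15.760 N down its slope, and the 5.3 kg mass has 5.3 × 10 × sin 39.29° = 33.562 N down its slope.
The 5.3 kg side's 33.562 N exceeds the other side's 15.760 N, so that mass slides down and the 2 kg mass slides up. Taking that direction as positive, Newton's second law for the whole system gives 33.562 − 15.760 = (2 + 5.3) a, so a = 17.802 / 7.3 = 2.4386 m/s².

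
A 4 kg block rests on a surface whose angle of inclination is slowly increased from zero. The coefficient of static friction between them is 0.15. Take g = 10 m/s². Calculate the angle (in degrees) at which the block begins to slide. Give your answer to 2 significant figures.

At the threshold of sliding, static friction is at its maximum μ_s N and exactly balances the weight component along the incline: mg sin θ = μ_s mg cos θ.
Hence tan θ = μ_s = 0.15, so θ = arctan(0.15) = 8.5308°.

8.5°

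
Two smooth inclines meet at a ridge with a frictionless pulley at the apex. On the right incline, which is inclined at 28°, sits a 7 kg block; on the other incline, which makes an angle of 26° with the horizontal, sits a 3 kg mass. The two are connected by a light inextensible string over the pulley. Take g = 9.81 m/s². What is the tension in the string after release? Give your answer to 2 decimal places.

18.70 N

Resolve each weight along its own incline: the 7 kg mass has component 7 × 9.81 × sin 28° = 32.239 N down its slope, and the 3 kg mass has 3 × 9.81 × sin 26° = 12.901 N down its slope.
The 7 kg side's 32.239 N exceeds the other side's 12.901 N, so that mass slides down and the 3 kg mass slides up. Taking that direction as positive, Newton's second law for the whole system gives 32.239 − 12.901 = (7 + 3) a, so a = 19.338 / 10 = 1.9338 m/s².
For the 3 kg mass (up-slope positive): T − 12.901 = 3 × 1.9338, so T = 18.702 N.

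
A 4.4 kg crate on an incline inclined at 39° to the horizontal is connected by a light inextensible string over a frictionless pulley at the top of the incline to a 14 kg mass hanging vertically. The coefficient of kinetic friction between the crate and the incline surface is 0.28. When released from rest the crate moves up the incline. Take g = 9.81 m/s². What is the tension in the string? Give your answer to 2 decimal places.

60.66 N

For the crate on the incline: the weight component along the slope is m₁g sin 39° = 4.4 × 9.81 × 0.6293 = 27.163 N and the normal force is N = m₁g cos 39° = 33.545 N.
Kinetic friction opposes the crate's motion up the incline: f = μN = 0.28 × 33.545 = 9.393 N acting down the slope.
Newton's second law for the crate (up-slope positive): T − 27.163 − 9.393 = 4.4 a. For the hanging mass (downward positive): 14 × 9.81 − T = 14 a.
Adding the two equations eliminates T: 100.784 = 18.4 a, so a = 5.4774 m/s².
Then from the hanging mass's equation, T = 14 × (9.81 − 5.4774) = 60.656 N.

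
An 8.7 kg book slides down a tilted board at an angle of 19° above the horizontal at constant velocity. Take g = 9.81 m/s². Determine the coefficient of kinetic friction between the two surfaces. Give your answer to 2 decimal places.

0.34

At constant velocity the net force along the incline is zero: mg sin 19° = μ mg cos 19°.
So μ = tan 19° = 0.3256 / 0.9455 = 0.3444.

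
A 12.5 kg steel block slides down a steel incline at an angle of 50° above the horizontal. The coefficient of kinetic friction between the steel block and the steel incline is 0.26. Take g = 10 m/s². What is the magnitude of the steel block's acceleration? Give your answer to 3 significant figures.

5.99 m/s²

Resolving the weight along the incline: the component pulling the steel block down the slope is mg sin 50° = 12.5 × 10 × 0.7660 = 95.750 N, and the normal force is N = mg cos 50° = 12.5 × 10 × 0.6428 = 80.350 N.
Kinetic friction acts up the slope with magnitude f = μN = 0.26 × 80.350 = 20.891 N.
Net force along the incline is 95.750 − 20.891 = 74.859 N, so a = 74.859 / 12.5 = 5.9887 m/s².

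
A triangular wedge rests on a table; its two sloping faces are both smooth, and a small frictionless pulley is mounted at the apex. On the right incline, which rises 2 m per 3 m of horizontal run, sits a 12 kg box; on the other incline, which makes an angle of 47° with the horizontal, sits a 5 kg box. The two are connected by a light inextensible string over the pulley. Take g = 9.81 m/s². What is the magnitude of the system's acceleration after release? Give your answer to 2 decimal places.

Resolve each weight along its own incline: the 12 kg mass has component 12 × 9.81 × sin 33.69° = 65.299 N down its slope, and the 5 kg mass has 5 × 9.81 × sin 47° = 35.873 N down its slope.
The 12 kg side's 65.299 N exceeds the other side's 35.873 N, so that mass slides down and the 5 kg mass slides up. Taking that direction as positive, Newton's second law for the whole system gives 65.299 − 35.873 = (12 + 5) a, so a = 29.426 / 17 = 1.7309 m/s².

1.73 m/s²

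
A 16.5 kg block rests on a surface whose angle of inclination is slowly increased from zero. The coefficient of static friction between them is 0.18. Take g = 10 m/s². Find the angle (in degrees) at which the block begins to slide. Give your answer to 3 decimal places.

At the threshold of sliding, static friction is at its maximum μ_s N and exactly balances the weight component along the incline: mg sin θ = μ_s mg cos θ.
Hence tan θ = μ_s = 0.18, so θ = arctan(0.18) = 10.2040°.

10.204°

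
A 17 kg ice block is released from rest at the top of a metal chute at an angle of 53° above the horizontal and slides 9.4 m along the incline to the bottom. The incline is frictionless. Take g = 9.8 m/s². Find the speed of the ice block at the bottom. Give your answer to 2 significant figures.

The weight component along the incline is mg sin 53° = 133.053 N and the normal force is N = mg cos 53° = 100.262 N.
With no friction, a = g sin 53° = 7.8266 m/s².
Starting from rest over a distance of 9.4 m, v² = 2aL = 2 × 7.8266 × 9.4 = 147.1401, so v = 12.1301 m/s.

12 m/s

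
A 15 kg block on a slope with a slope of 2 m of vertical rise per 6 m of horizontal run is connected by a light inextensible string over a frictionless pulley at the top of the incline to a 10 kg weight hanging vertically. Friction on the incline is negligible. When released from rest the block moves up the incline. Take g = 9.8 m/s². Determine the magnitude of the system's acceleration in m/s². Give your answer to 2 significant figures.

2.1 m/s²

For the block on the incline: the weight component along the slope is m₁g sin 18.43° = 15 × 9.8 × 0.3162 = 46.481 N and the normal force is N = m₁g cos 18.43° = 139.456 N.
Newton's second law for the block (up-slope positive): T − 46.481 = 15 a. For the hanging weight (downward positive): 10 × 9.8 − T = 10 a.
Adding the two equations eliminates T: 51.519 = 25 a, so a = 2.0608 m/s².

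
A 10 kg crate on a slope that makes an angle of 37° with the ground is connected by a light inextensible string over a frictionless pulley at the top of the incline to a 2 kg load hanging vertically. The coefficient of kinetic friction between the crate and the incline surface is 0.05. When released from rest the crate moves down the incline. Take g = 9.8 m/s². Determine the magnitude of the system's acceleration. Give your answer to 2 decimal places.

2.96 m/s²

For the crate on the incline: the weight component along the slope is m₁g sin 37° = 10 × 9.8 × 0.6018 = 58.976 N and the normal force is N = m₁g cos 37° = 78.266 N.
Kinetic friction opposes the crate's motion down the incline: f = μN = 0.05 × 78.266 = 3.913 N acting up the slope.
Newton's second law for the crate (down-slope positive): 58.976 − 3.913 − T = 10 a. For the hanging load (upward positive): T − 2 × 9.8 = 2 a.
Adding the two equations eliminates T: 35.463 = 12 a, so a = 2.9552 m/s².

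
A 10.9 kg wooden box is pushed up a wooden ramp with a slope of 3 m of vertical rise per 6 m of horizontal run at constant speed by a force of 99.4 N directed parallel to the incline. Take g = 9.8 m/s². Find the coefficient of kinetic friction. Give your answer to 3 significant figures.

At constant speed ΣF = 0 along the incline. The applied 99.4 N acts up the slope; the weight component mg sin 26.57° = 47.771 N and kinetic friction μN both act down the slope.
So 99.4 = 47.771 + μ × 95.543, giving μ = (99.4 − 47.771) / 95.543 = 0.5404.

0.540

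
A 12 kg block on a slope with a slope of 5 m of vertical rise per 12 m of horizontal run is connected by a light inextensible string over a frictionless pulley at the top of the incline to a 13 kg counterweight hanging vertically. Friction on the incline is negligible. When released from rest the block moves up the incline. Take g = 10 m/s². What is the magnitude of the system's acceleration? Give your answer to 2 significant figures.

For the block on the incline: the weight component along the slope is m₁g sin 22.62° = 12 × 10 × 0.3846 = 46.152 N and the normal force is N = m₁g cos 22.62° = 110.769 N.
Newton's second law for the block (up-slope positive): T − 46.152 = 12 a. For the hanging counterweight (downward positive): 13 × 10 − T = 13 a.
Adding the two equations eliminates T: 83.848 = 25 a, so a = 3.3539 m/s².

3.4 m/s²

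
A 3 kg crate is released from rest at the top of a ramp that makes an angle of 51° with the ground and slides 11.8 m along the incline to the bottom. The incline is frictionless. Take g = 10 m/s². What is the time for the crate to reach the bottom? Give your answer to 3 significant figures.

The weight component along the incline is mg sin 51° = 23.314 N and the normal force is N = mg cos 51° = 18.880 N.
With no friction, a = g sin 51° = 7.7715 m/s².
Starting from rest, L = ½at², so t = √(2L/a) = √(2 × 11.8 / 7.7715) = 1.7426 s.

1.74 s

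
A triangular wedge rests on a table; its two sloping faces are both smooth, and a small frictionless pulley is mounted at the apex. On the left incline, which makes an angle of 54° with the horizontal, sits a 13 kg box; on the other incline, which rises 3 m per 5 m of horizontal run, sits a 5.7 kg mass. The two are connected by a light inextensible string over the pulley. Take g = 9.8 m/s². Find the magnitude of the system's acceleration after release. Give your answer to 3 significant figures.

3.97 m/s²

Resolve each weight along its own incline: the 13 kg mass has component 13 × 9.8 × sin 54° = 103.069 N down its slope, and the 5.7 kg mass has 5.7 × 9.8 × sin 30.96° = 28.740 N down its slope.
The 13 kg side's 103.069 N exceeds the other side's 28.740 N, so that mass slides down and the 5.7 kg mass slides up. Taking that direction as positive, Newton's second law for the whole system gives 103.069 − 28.740 = (13 + 5.7) a, so a = 74.329 / 18.7 = 3.9748 m/s².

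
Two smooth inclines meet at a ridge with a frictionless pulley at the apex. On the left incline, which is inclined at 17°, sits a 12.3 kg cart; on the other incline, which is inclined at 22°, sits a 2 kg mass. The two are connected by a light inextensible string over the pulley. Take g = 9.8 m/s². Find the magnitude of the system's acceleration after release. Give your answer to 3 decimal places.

Resolve each weight along its own incline: the 12.3 kg mass has component 12.3 × 9.8 × sin 17° = 35.242 N down its slope, and the 2 kg mass has 2 × 9.8 × sin 22° = 7.342 N down its slope.
The 12.3 kg side's 35.242 N exceeds the other side's 7.342 N, so that mass slides down and the 2 kg mass slides up. Taking that direction as positive, Newton's second law for the whole system gives 35.242 − 7.342 = (12.3 + 2) a, so a = 27.900 / 14.3 = 1.9510 m/s².

1.951 m/s²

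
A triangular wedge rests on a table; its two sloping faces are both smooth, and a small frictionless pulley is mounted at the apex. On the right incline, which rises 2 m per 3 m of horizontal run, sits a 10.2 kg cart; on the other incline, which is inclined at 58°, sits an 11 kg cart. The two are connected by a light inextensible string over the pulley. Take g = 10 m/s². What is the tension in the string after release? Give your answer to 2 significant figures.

74 N

Resolve each weight along its own incline: the 10.2 kg mass has component 10.2 × 10 × sin 33.69° = 56.579 N down its slope, and the 11 kg mass has 11 × 10 × sin 58° = 93.285 N down its slope.
The 11 kg side's 93.285 N exceeds the other side's 56.579 N, so that mass slides down and the 10.2 kg mass slides up. Taking that direction as positive, Newton's second law for the whole system gives 93.285 − 56.579 = (10.2 + 11) a, so a = 36.706 / 21.2 = 1.7314 m/s².
For the 10.2 kg mass (up-slope positive): T − 56.579 = 10.2 × 1.7314, so T = 74.239 N.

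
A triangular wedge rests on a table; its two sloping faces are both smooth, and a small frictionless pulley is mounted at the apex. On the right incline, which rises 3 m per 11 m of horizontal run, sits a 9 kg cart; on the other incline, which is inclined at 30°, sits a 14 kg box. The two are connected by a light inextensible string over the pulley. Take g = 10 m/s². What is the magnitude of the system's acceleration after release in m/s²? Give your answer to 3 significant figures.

Resolve each weight along its own incline: the 9 kg mass has component 9 × 10 × sin 15.26° = 23.681 N down its slope, and the 14 kg mass has 14 × 10 × sin 30° = 70.000 N down its slope.
The 14 kg side's 70.000 N exceeds the other side's 23.681 N, so that mass slides down and the 9 kg mass slides up. Taking that direction as positive, Newton's second law for the whole system gives 70.000 − 23.681 = (9 + 14) a, so a = 46.319 / 23 = 2.0139 m/s².

2.01 m/s²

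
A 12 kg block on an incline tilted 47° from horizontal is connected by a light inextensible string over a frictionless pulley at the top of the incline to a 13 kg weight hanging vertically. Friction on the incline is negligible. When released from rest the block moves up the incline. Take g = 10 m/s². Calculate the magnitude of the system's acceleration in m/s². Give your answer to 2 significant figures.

1.7 m/s²

For the block on the incline: the weight component along the slope is m₁g sin 47° = 12 × 10 × 0.7314 = 87.768 N and the normal force is N = m₁g cos 47° = 81.840 N.
Newton's second law for the block (up-slope positive): T − 87.768 = 12 a. For the hanging weight (downward positive): 13 × 10 − T = 13 a.
Adding the two equations eliminates T: 42.232 = 25 a, so a = 1.6893 m/s².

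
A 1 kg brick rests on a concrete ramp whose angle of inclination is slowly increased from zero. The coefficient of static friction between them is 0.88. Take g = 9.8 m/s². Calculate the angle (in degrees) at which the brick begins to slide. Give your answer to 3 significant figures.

At the threshold of sliding, static friction is at its maximum μ_s N and exactly balances the weight component along the incline: mg sin θ = μ_s mg cos θ.
Hence tan θ = μ_s = 0.88, so θ = arctan(0.88) = 41.3478°.

41.3°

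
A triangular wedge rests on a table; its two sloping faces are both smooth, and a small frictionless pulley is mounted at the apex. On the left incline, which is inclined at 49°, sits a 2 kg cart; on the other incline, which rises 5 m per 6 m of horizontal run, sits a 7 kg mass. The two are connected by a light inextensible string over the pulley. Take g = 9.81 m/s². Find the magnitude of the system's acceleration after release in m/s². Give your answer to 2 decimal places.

Resolve each weight along its own incline: the 2 kg mass has component 2 × 9.81 × sin 49° = 14.807 N down its slope, and the 7 kg mass has 7 × 9.81 × sin 39.81° = 43.961 N down its slope.
The 7 kg side's 43.961 N exceeds the other side's 14.807 N, so that mass slides down and the 2 kg mass slides up. Taking that direction as positive, Newton's second law for the whole system gives 43.961 − 14.807 = (2 + 7) a, so a = 29.154 / 9 = 3.2393 m/s².

3.24 m/s²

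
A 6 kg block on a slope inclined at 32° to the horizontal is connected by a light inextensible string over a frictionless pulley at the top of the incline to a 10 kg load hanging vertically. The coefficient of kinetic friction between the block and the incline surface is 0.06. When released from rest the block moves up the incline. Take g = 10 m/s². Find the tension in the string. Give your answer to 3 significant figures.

For the block on the incline: the weight component along the slope is m₁g sin 32° = 6 × 10 × 0.5299 = 31.794 N and the normal force is N = m₁g cos 32° = 50.883 N.
Kinetic friction opposes the block's motion up the incline: f = μN = 0.06 × 50.883 = 3.053 N acting down the slope.
Newton's second law for the block (up-slope positive): T − 31.794 − 3.053 = 6 a. For the hanging load (downward positive): 10 × 10 − T = 10 a.
Adding the two equations eliminates T: 65.153 = 16 a, so a = 4.0721 m/s².
Then from the hanging load's equation, T = 10 × (10 − 4.0721) = 59.279 N.

59.3 N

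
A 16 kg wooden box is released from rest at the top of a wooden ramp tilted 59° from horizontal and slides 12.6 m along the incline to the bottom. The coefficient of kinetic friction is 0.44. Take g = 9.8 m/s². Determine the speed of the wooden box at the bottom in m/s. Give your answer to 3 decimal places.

12.479 m/s

The weight component along the incline is mg sin 59° = 134.404 N and the normal force is N = mg cos 59° = 80.758 N.
Friction up the slope is f = μN = 0.44 × 80.758 = 35.534 N, so the net downslope force is 134.404 − 35.534 = 98.870 N and a = 98.870 / 16 = 6.1794 m/s².
Starting from rest over a distance of 12.6 m, v² = 2aL = 2 × 6.1794 × 12.6 = 155.7209, so v = 12.4788 m/s.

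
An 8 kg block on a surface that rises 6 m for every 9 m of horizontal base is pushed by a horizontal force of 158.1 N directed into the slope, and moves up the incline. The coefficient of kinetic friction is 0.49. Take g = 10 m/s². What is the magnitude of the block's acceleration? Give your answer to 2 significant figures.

The horizontal push has components F cos 33.69° = 158.1 × 0.8321 = 131.555 N up the incline and F sin 33.69° = 158.1 × 0.5547 = 87.698 N pressing into the surface.
The normal force is therefore N = mg cos 33.69° + F sin 33.69° = 66.568 + 87.698 = 154.266 N, and kinetic friction down the slope is μN = 0.49 × 154.266 = 75.590 N.
Along the incline: F cos 33.69° − mg sin 33.69° − μN = ma, so 131.555 − 44.376 − 75.590 = 8 a, giving a = 1.4486 m/s².

1.4 m/s²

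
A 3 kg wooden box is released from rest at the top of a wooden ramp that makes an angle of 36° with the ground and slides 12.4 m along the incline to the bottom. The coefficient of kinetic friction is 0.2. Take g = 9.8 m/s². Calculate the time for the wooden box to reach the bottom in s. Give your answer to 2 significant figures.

The weight component along the incline is mg sin 36° = 17.281 N and the normal force is N = mg cos 36° = 23.785 N.
Friction up the slope is f = μN = 0.2 × 23.785 = 4.757 N, so the net downslope force is 17.281 − 4.757 = 12.524 N and a = 12.524 / 3 = 4.1747 m/s².
Starting from rest, L = ½at², so t = √(2L/a) = √(2 × 12.4 / 4.1747) = 2.4373 s.

2.4 s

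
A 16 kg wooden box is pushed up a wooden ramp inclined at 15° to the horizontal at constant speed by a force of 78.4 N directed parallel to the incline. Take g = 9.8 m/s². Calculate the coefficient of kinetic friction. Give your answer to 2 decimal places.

At constant speed ΣF = 0 along the incline. The applied 78.4 N acts up the slope; the weight component mg sin 15° = 40.583 N and kinetic friction μN both act down the slope.
So 78.4 = 40.583 + μ × 151.457, giving μ = (78.4 − 40.583) / 151.457 = 0.2497.

0.25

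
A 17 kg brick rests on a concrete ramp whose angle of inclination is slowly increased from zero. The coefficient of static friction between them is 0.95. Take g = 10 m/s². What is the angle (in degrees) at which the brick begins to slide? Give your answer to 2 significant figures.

44°

At the threshold of sliding, static friction is at its maximum μ_s N and exactly balances the weight component along the incline: mg sin θ = μ_s mg cos θ.
Hence tan θ = μ_s = 0.95, so θ = arctan(0.95) = 43.5312°.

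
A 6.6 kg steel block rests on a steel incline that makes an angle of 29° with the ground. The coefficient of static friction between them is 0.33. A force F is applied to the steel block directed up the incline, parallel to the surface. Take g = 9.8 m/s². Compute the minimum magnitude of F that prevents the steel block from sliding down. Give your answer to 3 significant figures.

The normal force is N = mg cos 29° = 56.570 N. With F at its minimum the steel block is on the verge of sliding down, so static friction is at its maximum μ_s N = 0.33 × 56.570 = 18.668 N and acts up the slope.
Equilibrium along the incline: F + μ_s N = mg sin 29°, so F = 31.357 − 18.668 = 12.689 N.

12.7 N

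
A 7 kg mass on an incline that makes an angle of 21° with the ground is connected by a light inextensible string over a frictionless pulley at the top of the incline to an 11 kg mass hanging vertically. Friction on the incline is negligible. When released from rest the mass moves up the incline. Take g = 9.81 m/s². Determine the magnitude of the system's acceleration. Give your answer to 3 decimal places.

4.628 m/s²

For the mass on the incline: the weight component along the slope is m₁g sin 21° = 7 × 9.81 × 0.3584 = 24.611 N and the normal force is N = m₁g cos 21° = 64.109 N.
Newton's second law for the mass (up-slope positive): T − 24.611 = 7 a. For the hanging mass (downward positive): 11 × 9.81 − T = 11 a.
Adding the two equations eliminates T: 83.299 = 18 a, so a = 4.6277 m/s².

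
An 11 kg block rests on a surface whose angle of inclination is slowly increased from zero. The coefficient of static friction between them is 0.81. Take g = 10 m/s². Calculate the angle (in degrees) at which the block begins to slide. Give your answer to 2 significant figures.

39°

At the threshold of sliding, static friction is at its maximum μ_s N and exactly balances the weight component along the incline: mg sin θ = μ_s mg cos θ.
Hence tan θ = μ_s = 0.81, so θ = arctan(0.81) = 39.0075°.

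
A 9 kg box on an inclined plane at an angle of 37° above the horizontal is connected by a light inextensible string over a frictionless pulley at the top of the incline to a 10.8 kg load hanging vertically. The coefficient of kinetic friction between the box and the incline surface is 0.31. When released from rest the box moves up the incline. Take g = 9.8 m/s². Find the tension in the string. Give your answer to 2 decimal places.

For the box on the incline: the weight component along the slope is m₁g sin 37° = 9 × 9.8 × 0.6018 = 53.079 N and the normal force is N = m₁g cos 37° = 70.440 N.
Kinetic friction opposes the box's motion up the incline: f = μN = 0.31 × 70.440 = 21.836 N acting down the slope.
Newton's second law for the box (up-slope positive): T − 53.079 − 21.836 = 9 a. For the hanging load (downward positive): 10.8 × 9.8 − T = 10.8 a.
Adding the two equations eliminates T: 30.925 = 19.8 a, so a = 1.5619 m/s².
Then from the hanging load's equation, T = 10.8 × (9.8 − 1.5619) = 88.971 N.

88.97 N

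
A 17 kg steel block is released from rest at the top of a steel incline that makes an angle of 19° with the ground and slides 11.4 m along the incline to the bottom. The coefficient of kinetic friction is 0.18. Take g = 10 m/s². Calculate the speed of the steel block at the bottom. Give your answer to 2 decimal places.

5.95 m/s

The weight component along the incline is mg sin 19° = 55.347 N and the normal force is N = mg cos 19° = 160.738 N.
Friction up the slope is f = μN = 0.18 × 160.738 = 28.933 N, so the net downslope force is 55.347 − 28.933 = 26.414 N and a = 26.414 / 17 = 1.5538 m/s².
Starting from rest over a distance of 11.4 m, v² = 2aL = 2 × 1.5538 × 11.4 = 35.4266, so v = 5.9520 m/s.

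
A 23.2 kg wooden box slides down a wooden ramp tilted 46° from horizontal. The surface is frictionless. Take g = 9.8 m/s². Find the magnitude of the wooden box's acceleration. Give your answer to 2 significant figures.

7.0 m/s²

Resolving the weight along the incline: the component pulling the wooden box down the slope is mg sin 46° = 23.2 × 9.8 × 0.7193 = 163.540 N, and the normal force is N = mg cos 46° = 23.2 × 9.8 × 0.6947 = 157.947 N.
With no friction the net force along the incline is 163.540 N, so a = g sin 46° = 163.540 / 23.2 = 7.0491 m/s².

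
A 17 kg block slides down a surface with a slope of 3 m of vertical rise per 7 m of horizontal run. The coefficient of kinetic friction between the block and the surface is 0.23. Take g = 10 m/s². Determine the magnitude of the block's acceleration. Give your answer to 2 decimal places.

1.83 m/s²

Resolving the weight along the incline: the component pulling the block down the slope is mg sin 23.20° = 17 × 10 × 0.3939 = 66.963 N, and the normal force is N = mg cos 23.20° = 17 × 10 × 0.9191 = 156.247 N.
Kinetic friction acts up the slope with magnitude f = μN = 0.23 × 156.247 = 35.937 N.
Net force along the incline is 66.963 − 35.937 = 31.026 N, so a = 31.026 / 17 = 1.8251 m/s².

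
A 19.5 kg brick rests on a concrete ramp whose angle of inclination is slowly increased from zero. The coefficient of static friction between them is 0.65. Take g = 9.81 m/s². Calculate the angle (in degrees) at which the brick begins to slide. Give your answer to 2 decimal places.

At the threshold of sliding, static friction is at its maximum μ_s N and exactly balances the weight component along the incline: mg sin θ = μ_s mg cos θ.
Hence tan θ = μ_s = 0.65, so θ = arctan(0.65) = 33.0239°.

33.02°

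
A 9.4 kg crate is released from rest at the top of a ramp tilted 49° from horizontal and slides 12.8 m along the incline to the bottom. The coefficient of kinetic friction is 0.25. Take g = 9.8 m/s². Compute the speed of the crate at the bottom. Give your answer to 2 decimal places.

The weight component along the incline is mg sin 49° = 69.524 N and the normal force is N = mg cos 49° = 60.436 N.
Friction up the slope is f = μN = 0.25 × 60.436 = 15.109 N, so the net downslope force is 69.524 − 15.109 = 54.415 N and a = 54.415 / 9.4 = 5.7888 m/s².
Starting from rest over a distance of 12.8 m, v² = 2aL = 2 × 5.7888 × 12.8 = 148.1933, so v = 12.1735 m/s.

12.17 m/s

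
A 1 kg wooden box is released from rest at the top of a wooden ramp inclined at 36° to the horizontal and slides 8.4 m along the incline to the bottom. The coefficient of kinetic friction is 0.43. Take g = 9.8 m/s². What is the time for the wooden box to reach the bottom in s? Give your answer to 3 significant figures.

2.67 s

The weight component along the incline is mg sin 36° = 5.760 N and the normal force is N = mg cos 36° = 7.928 N.
Friction up the slope is f = μN = 0.43 × 7.928 = 3.409 N, so the net downslope force is 5.760 − 3.409 = 2.351 N and a = 2.351 / 1 = 2.3510 m/s².
Starting from rest, L = ½at², so t = √(2L/a) = √(2 × 8.4 / 2.3510) = 2.6732 s.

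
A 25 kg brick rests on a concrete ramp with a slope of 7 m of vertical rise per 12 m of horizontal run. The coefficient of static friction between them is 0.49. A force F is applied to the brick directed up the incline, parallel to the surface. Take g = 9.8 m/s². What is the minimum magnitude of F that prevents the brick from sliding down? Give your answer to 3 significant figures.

19.8 N

The normal force is N = mg cos 30.26° = 211.626 N. With F at its minimum the brick is on the verge of sliding down, so static friction is at its maximum μ_s N = 0.49 × 211.626 = 103.697 N and acts up the slope.
Equilibrium along the incline: F + μ_s N = mg sin 30.26°, so F = 123.448 − 103.697 = 19.751 N.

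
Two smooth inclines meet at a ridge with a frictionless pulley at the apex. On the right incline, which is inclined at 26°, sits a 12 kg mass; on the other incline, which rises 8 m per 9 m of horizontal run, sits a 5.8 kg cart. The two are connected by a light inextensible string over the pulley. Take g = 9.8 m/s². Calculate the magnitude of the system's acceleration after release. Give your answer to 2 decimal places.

Resolve each weight along its own incline: the 12 kg mass has component 12 × 9.8 × sin 26° = 51.552 N down its slope, and the 5.8 kg mass has 5.8 × 9.8 × sin 41.63° = 37.762 N down its slope.
The 12 kg side's 51.552 N exceeds the other side's 37.762 N, so that mass slides down and the 5.8 kg mass slides up. Taking that direction as positive, Newton's second law for the whole system gives 51.552 − 37.762 = (12 + 5.8) a, so a = 13.790 / 17.8 = 0.7747 m/s².

0.77 m/s²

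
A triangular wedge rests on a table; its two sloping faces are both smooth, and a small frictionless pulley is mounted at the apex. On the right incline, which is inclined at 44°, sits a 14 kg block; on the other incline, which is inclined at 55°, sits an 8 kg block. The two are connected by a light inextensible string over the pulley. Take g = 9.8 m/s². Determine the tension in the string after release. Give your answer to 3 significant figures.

Resolve each weight along its own incline: the 14 kg mass has component 14 × 9.8 × sin 44° = 95.307 N down its slope, and the 8 kg mass has 8 × 9.8 × sin 55° = 64.222 N down its slope.
The 14 kg side's 95.307 N exceeds the other side's 64.222 N, so that mass slides down and the 8 kg mass slides up. Taking that direction as positive, Newton's second law for the whole system gives 95.307 − 64.222 = (14 + 8) a, so a = 31.085 / 22 = 1.4130 m/s².
For the 8 kg mass (up-slope positive): T − 64.222 = 8 × 1.4130, so T = 75.526 N.

75.5 N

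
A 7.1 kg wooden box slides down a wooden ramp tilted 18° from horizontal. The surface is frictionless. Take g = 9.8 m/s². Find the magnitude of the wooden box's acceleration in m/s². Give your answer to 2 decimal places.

3.03 m/s²

Resolving the weight along the incline: the component pulling the wooden box down the slope is mg sin 18° = 7.1 × 9.8 × 0.3090 = 21.500 N, and the normal force is N = mg cos 18° = 7.1 × 9.8 × 0.9511 = 66.178 N.
With no friction the net force along the incline is 21.500 N, so a = g sin 18° = 21.500 / 7.1 = 3.0282 m/s².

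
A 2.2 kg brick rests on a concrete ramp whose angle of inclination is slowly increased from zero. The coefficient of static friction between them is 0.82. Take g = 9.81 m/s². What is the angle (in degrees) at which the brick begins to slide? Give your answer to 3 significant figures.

39.4°

At the threshold of sliding, static friction is at its maximum μ_s N and exactly balances the weight component along the incline: mg sin θ = μ_s mg cos θ.
Hence tan θ = μ_s = 0.82, so θ = arctan(0.82) = 39.3518°.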